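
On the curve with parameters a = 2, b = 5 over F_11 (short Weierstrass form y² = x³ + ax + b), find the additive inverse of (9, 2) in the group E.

-(9, 2) = (9, -2 mod 11) = (9, 9).

(9, 9)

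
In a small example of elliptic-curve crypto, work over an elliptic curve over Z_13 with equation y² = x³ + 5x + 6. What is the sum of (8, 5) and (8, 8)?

O

The two points share x = 8 and their y-coordinates satisfy 5 + 8 ≡ 0 (mod 13), so they are inverses. Their sum is the point at infinity.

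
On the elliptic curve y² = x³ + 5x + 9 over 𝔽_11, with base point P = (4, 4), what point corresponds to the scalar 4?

(2, 4)

Repeated addition: build up to 4P.
2P: tangent at (4, 4): λ = (3·4² + 5)/(2·4) ≡ 9/8. 8⁻¹ ≡ 7 (mod 11) since 8·7 = 56 ≡ 1, so λ ≡ 9·7 ≡ 8.
  x = λ² - 4 - 4 = 64 - 8 ≡ 1; y = λ·(4 - 1) - 4 ≡ 9. → (1, 9)
3P: (1, 9) + (4, 4). λ = (4 - 9)/(4 - 1) ≡ 6/3 mod 11. 3⁻¹ ≡ 4 (mod 11), so λ ≡ 2.
  x = λ² - 1 - 4 = 4 - 5 ≡ 10; y = λ·(1 - 10) - 9 ≡ 6. → (10, 6)
4P: (10, 6) + (4, 4). λ = (4 - 6)/(4 - 10) ≡ 9/5 mod 11. 5⁻¹ ≡ 9 (mod 11), so λ ≡ 4.
  x = λ² - 10 - 4 = 16 - 14 ≡ 2; y = λ·(10 - 2) - 6 ≡ 4. → (2, 4)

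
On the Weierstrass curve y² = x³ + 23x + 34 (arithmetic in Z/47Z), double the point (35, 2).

(41, 44)

tangent at (35, 2): λ = (3·35² + 23)/(2·2) ≡ 32/4. 4⁻¹ ≡ 12 (mod 47), so λ ≡ 32·12 ≡ 8.
  x = λ² - 35 - 35 = 64 - 70 ≡ 41; y = λ·(35 - 41) - 2 ≡ 44. → (41, 44)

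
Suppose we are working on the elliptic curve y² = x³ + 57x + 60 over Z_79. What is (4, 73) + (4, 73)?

(34, 71)

tangent at (4, 73): λ = (3·4² + 57)/(2·73) ≡ 26/67. 67⁻¹ ≡ 46 (mod 79), so λ ≡ 26·46 ≡ 11.
  x = λ² - 4 - 4 = 121 - 8 ≡ 34; y = λ·(4 - 34) - 73 ≡ 71. → (34, 71)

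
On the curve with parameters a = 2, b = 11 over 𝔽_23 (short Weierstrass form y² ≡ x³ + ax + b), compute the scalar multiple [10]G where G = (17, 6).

Double-and-add on 10 = (1010)₂. Start with G = (17, 6) for the leading 1-bit.
double: tangent at (17, 6): λ = (3·17² + 2)/(2·6) ≡ 18/12. 12⁻¹ ≡ 2 (mod 23), so λ ≡ 18·2 ≡ 13.
  x = λ² - 17 - 17 = 169 - 34 ≡ 20; y = λ·(17 - 20) - 6 ≡ 1. → (20, 1)
double: tangent at (20, 1): λ = (3·20² + 2)/(2·1) ≡ 6/2. 2⁻¹ ≡ 12 (mod 23) since 2·12 = 24 ≡ 1, so λ ≡ 6·12 ≡ 3.
  x = λ² - 20 - 20 = 9 - 40 ≡ 15; y = λ·(20 - 15) - 1 ≡ 14. → (15, 14)
add G: (15, 14) + (17, 6). λ = (6 - 14)/(17 - 15) ≡ 15/2 mod 23. 2⁻¹ ≡ 12 (mod 23), so λ ≡ 19.
  x = λ² - 15 - 17 = 361 - 32 ≡ 7; y = λ·(15 - 7) - 14 ≡ 0. → (7, 0)
double: (7, 0) + (7, 0): same x and y₁ ≡ -y₂, so the sum is ∞.

O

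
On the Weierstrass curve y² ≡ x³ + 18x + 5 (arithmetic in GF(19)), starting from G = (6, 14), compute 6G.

Repeated addition: build up to 6G.
2G: tangent at (6, 14): λ = (3·6² + 18)/(2·14) ≡ 12/9. 9⁻¹ ≡ 17 (mod 19), so λ ≡ 12·17 ≡ 14.
  x = λ² - 6 - 6 = 196 - 12 ≡ 13; y = λ·(6 - 13) - 14 ≡ 2. → (13, 2)
3G: (13, 2) + (6, 14). λ = (14 - 2)/(6 - 13) ≡ 12/12 mod 19. 12⁻¹ ≡ 8 (mod 19), so λ ≡ 1.
  x = λ² - 13 - 6 = 1 - 19 ≡ 1; y = λ·(13 - 1) - 2 ≡ 10. → (1, 10)
4G: (1, 10) + (6, 14). λ = (14 - 10)/(6 - 1) ≡ 4/5 mod 19. 5⁻¹ ≡ 4 (mod 19) since 5·4 = 20 ≡ 1, so λ ≡ 16.
  x = λ² - 1 - 6 = 256 - 7 ≡ 2; y = λ·(1 - 2) - 10 ≡ 12. → (2, 12)
5G: (2, 12) + (6, 14). λ = (14 - 12)/(6 - 2) ≡ 2/4 mod 19. 4⁻¹ ≡ 5 (mod 19), so λ ≡ 10.
  x = λ² - 2 - 6 = 100 - 8 ≡ 16; y = λ·(2 - 16) - 12 ≡ 0. → (16, 0)
6G: (16, 0) + (6, 14). λ = (14 - 0)/(6 - 16) ≡ 14/9 mod 19. 9⁻¹ ≡ 17 (mod 19), so λ ≡ 10.
  x = λ² - 16 - 6 = 100 - 22 ≡ 2; y = λ·(16 - 2) - 0 ≡ 7. → (2, 7)

(2, 7)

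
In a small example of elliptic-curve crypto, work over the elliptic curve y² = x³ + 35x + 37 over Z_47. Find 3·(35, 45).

(20, 18)

Write P = (35, 45).
Repeated addition: build up to 3P.
2P: tangent at (35, 45): λ = (3·35² + 35)/(2·45) ≡ 44/43. 43⁻¹ ≡ 35 (mod 47), so λ ≡ 44·35 ≡ 36.
  x = λ² - 35 - 35 = 1296 - 70 ≡ 4; y = λ·(35 - 4) - 45 ≡ 37. → (4, 37)
3P: (4, 37) + (35, 45). λ = (45 - 37)/(35 - 4) ≡ 8/31 mod 47. 31⁻¹ ≡ 44 (mod 47), so λ ≡ 23.
  x = λ² - 4 - 35 = 529 - 39 ≡ 20; y = λ·(4 - 20) - 37 ≡ 18. → (20, 18)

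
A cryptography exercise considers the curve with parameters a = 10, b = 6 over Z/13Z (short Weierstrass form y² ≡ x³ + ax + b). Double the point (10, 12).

(7, 4)

tangent at (10, 12): λ = (3·10² + 10)/(2·12) ≡ 11/11. 11⁻¹ ≡ 6 (mod 13) since 11·6 = 66 ≡ 1, so λ ≡ 11·6 ≡ 1.
  x = λ² - 10 - 10 = 1 - 20 ≡ 7; y = λ·(10 - 7) - 12 ≡ 4. → (7, 4)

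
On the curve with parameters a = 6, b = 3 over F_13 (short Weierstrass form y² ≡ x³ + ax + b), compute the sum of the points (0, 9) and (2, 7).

(12, 3)

(0, 9) + (2, 7). λ = (7 - 9)/(2 - 0) ≡ 11/2 mod 13. 2⁻¹ ≡ 7 (mod 13) since 2·7 = 14 ≡ 1, so λ ≡ 12.
  x = λ² - 0 - 2 = 144 - 2 ≡ 12; y = λ·(0 - 12) - 9 ≡ 3. → (12, 3)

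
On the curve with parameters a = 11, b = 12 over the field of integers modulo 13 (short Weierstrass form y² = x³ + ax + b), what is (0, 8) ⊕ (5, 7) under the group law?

(0, 8) + (5, 7). λ = (7 - 8)/(5 - 0) ≡ 12/5 mod 13. 5⁻¹ ≡ 8 (mod 13), so λ ≡ 5.
  x = λ² - 0 - 5 = 25 - 5 ≡ 7; y = λ·(0 - 7) - 8 ≡ 9. → (7, 9)

(7, 9)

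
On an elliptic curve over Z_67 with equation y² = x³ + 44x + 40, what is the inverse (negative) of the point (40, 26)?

-(40, 26) = (40, -26 mod 67) = (40, 41).

(40, 41)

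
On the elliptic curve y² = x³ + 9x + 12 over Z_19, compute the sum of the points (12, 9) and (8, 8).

(12, 9) + (8, 8). λ = (8 - 9)/(8 - 12) ≡ 18/15 mod 19. 15⁻¹ ≡ 14 (mod 19) since 15·14 = 210 ≡ 1, so λ ≡ 5.
  x = λ² - 12 - 8 = 25 - 20 ≡ 5; y = λ·(12 - 5) - 9 ≡ 7. → (5, 7)

(5, 7)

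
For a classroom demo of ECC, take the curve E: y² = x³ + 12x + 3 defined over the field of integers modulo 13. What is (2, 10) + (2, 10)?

tangent at (2, 10): λ = (3·2² + 12)/(2·10) ≡ 11/7. 7⁻¹ ≡ 2 (mod 13), so λ ≡ 11·2 ≡ 9.
  x = λ² - 2 - 2 = 81 - 4 ≡ 12; y = λ·(2 - 12) - 10 ≡ 4. → (12, 4)

(12, 4)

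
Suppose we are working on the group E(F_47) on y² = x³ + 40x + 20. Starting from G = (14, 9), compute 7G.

(35, 31)

Double-and-add on 7 = (111)₂. Start with G = (14, 9) for the leading 1-bit.
double: tangent at (14, 9): λ = (3·14² + 40)/(2·9) ≡ 17/18. 18⁻¹ ≡ 34 (mod 47), so λ ≡ 17·34 ≡ 14.
  x = λ² - 14 - 14 = 196 - 28 ≡ 27; y = λ·(14 - 27) - 9 ≡ 44. → (27, 44)
add G: (27, 44) + (14, 9). λ = (9 - 44)/(14 - 27) ≡ 12/34 mod 47. 34⁻¹ ≡ 18 (mod 47), so λ ≡ 28.
  x = λ² - 27 - 14 = 784 - 41 ≡ 38; y = λ·(27 - 38) - 44 ≡ 24. → (38, 24)
double: tangent at (38, 24): λ = (3·38² + 40)/(2·24) ≡ 1/1. 1⁻¹ ≡ 1 (mod 47), so λ ≡ 1·1 ≡ 1.
  x = λ² - 38 - 38 = 1 - 76 ≡ 19; y = λ·(38 - 19) - 24 ≡ 42. → (19, 42)
add G: (19, 42) + (14, 9). λ = (9 - 42)/(14 - 19) ≡ 14/42 mod 47. 42⁻¹ ≡ 28 (mod 47), so λ ≡ 16.
  x = λ² - 19 - 14 = 256 - 33 ≡ 35; y = λ·(19 - 35) - 42 ≡ 31. → (35, 31)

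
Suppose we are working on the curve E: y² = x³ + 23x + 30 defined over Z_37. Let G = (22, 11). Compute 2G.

(26, 0)

tangent at (22, 11): λ = (3·22² + 23)/(2·11) ≡ 32/22. 22⁻¹ ≡ 32 (mod 37), so λ ≡ 32·32 ≡ 25.
  x = λ² - 22 - 22 = 625 - 44 ≡ 26; y = λ·(22 - 26) - 11 ≡ 0. → (26, 0)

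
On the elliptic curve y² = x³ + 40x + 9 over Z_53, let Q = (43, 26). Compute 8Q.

(39, 16)

Repeated addition: build up to 8Q.
2Q: tangent at (43, 26): λ = (3·43² + 40)/(2·26) ≡ 22/52. 52⁻¹ ≡ 52 (mod 53), so λ ≡ 22·52 ≡ 31.
  x = λ² - 43 - 43 = 961 - 86 ≡ 27; y = λ·(43 - 27) - 26 ≡ 46. → (27, 46)
3Q: (27, 46) + (43, 26). λ = (26 - 46)/(43 - 27) ≡ 33/16 mod 53. 16⁻¹ ≡ 10 (mod 53), so λ ≡ 12.
  x = λ² - 27 - 43 = 144 - 70 ≡ 21; y = λ·(27 - 21) - 46 ≡ 26. → (21, 26)
4Q: (21, 26) + (43, 26). λ = (26 - 26)/(43 - 21) ≡ 0/22 mod 53. 22⁻¹ ≡ 41 (mod 53) since 22·41 = 902 ≡ 1, so λ ≡ 0.
  x = λ² - 21 - 43 = 0 - 64 ≡ 42; y = λ·(21 - 42) - 26 ≡ 27. → (42, 27)
5Q: (42, 27) + (43, 26). λ = (26 - 27)/(43 - 42) ≡ 52/1 mod 53. 1⁻¹ ≡ 1 (mod 53) since 1·1 = 1 ≡ 1, so λ ≡ 52.
  x = λ² - 42 - 43 = 2704 - 85 ≡ 22; y = λ·(42 - 22) - 27 ≡ 6. → (22, 6)
6Q: (22, 6) + (43, 26). λ = (26 - 6)/(43 - 22) ≡ 20/21 mod 53. 21⁻¹ ≡ 48 (mod 53), so λ ≡ 6.
  x = λ² - 22 - 43 = 36 - 65 ≡ 24; y = λ·(22 - 24) - 6 ≡ 35. → (24, 35)
7Q: (24, 35) + (43, 26). λ = (26 - 35)/(43 - 24) ≡ 44/19 mod 53. 19⁻¹ ≡ 14 (mod 53), so λ ≡ 33.
  x = λ² - 24 - 43 = 1089 - 67 ≡ 15; y = λ·(24 - 15) - 35 ≡ 50. → (15, 50)
8Q: (15, 50) + (43, 26). λ = (26 - 50)/(43 - 15) ≡ 29/28 mod 53. 28⁻¹ ≡ 36 (mod 53) since 28·36 = 1008 ≡ 1, so λ ≡ 37.
  x = λ² - 15 - 43 = 1369 - 58 ≡ 39; y = λ·(15 - 39) - 50 ≡ 16. → (39, 16)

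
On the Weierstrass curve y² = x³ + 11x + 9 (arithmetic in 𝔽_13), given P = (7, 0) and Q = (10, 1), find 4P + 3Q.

(4, 0)

First 4P:
Repeated addition: build up to 4P.
2P: (7, 0) + (7, 0): same x and y₁ ≡ -y₂, so the sum is O.
3P: O + (7, 0) = (7, 0) (identity).
4P: (7, 0) + (7, 0): same x and y₁ ≡ -y₂, so the sum is O.
4P = O.
Next 3Q:
Repeated addition: build up to 3Q.
2Q: tangent at (10, 1): λ = (3·10² + 11)/(2·1) ≡ 12/2. 2⁻¹ ≡ 7 (mod 13) since 2·7 = 14 ≡ 1, so λ ≡ 12·7 ≡ 6.
  x = λ² - 10 - 10 = 36 - 20 ≡ 3; y = λ·(10 - 3) - 1 ≡ 2. → (3, 2)
3Q: (3, 2) + (10, 1). λ = (1 - 2)/(10 - 3) ≡ 12/7 mod 13. 7⁻¹ ≡ 2 (mod 13) since 7·2 = 14 ≡ 1, so λ ≡ 11.
  x = λ² - 3 - 10 = 121 - 13 ≡ 4; y = λ·(3 - 4) - 2 ≡ 0. → (4, 0)
3Q = (4, 0).
Finally 4P + 3Q:
O + (4, 0) = (4, 0) (identity).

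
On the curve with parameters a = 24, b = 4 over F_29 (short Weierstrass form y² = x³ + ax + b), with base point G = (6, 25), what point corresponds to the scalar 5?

(24, 22)

Repeated addition: build up to 5G.
2G: tangent at (6, 25): λ = (3·6² + 24)/(2·25) ≡ 16/21. 21⁻¹ ≡ 18 (mod 29) since 21·18 = 378 ≡ 1, so λ ≡ 16·18 ≡ 27.
  x = λ² - 6 - 6 = 729 - 12 ≡ 21; y = λ·(6 - 21) - 25 ≡ 5. → (21, 5)
3G: (21, 5) + (6, 25). λ = (25 - 5)/(6 - 21) ≡ 20/14 mod 29. 14⁻¹ ≡ 27 (mod 29) since 14·27 = 378 ≡ 1, so λ ≡ 18.
  x = λ² - 21 - 6 = 324 - 27 ≡ 7; y = λ·(21 - 7) - 5 ≡ 15. → (7, 15)
4G: (7, 15) + (6, 25). λ = (25 - 15)/(6 - 7) ≡ 10/28 mod 29. 28⁻¹ ≡ 28 (mod 29) since 28·28 = 784 ≡ 1, so λ ≡ 19.
  x = λ² - 7 - 6 = 361 - 13 ≡ 0; y = λ·(7 - 0) - 15 ≡ 2. → (0, 2)
5G: (0, 2) + (6, 25). λ = (25 - 2)/(6 - 0) ≡ 23/6 mod 29. 6⁻¹ ≡ 5 (mod 29) since 6·5 = 30 ≡ 1, so λ ≡ 28.
  x = λ² - 0 - 6 = 784 - 6 ≡ 24; y = λ·(0 - 24) - 2 ≡ 22. → (24, 22)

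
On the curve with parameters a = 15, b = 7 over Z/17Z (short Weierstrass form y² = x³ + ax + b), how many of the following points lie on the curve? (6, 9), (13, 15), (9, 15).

(6, 9): 9² ≡ 13, rhs ≡ 7 → off.
(13, 15): 15² ≡ 4, rhs ≡ 2 → off.
(9, 15): 15² ≡ 4, rhs ≡ 4 → on.

1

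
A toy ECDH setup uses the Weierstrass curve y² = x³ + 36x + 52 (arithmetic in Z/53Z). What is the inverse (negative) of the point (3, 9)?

(3, 44)

-(3, 9) = (3, -9 mod 53) = (3, 44).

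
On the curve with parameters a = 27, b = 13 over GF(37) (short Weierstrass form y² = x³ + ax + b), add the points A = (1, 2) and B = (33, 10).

(1, 2) + (33, 10). λ = (10 - 2)/(33 - 1) ≡ 8/32 mod 37. 32⁻¹ ≡ 22 (mod 37), so λ ≡ 28.
  x = λ² - 1 - 33 = 784 - 34 ≡ 10; y = λ·(1 - 10) - 2 ≡ 5. → (10, 5)

(10, 5)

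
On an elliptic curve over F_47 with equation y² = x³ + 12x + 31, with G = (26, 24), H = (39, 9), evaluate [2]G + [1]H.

(5, 13)

First 2G:
Repeated addition: build up to 2G.
2G: tangent at (26, 24): λ = (3·26² + 12)/(2·24) ≡ 19/1. 1⁻¹ ≡ 1 (mod 47), so λ ≡ 19·1 ≡ 19.
  x = λ² - 26 - 26 = 361 - 52 ≡ 27; y = λ·(26 - 27) - 24 ≡ 4. → (27, 4)
2G = (27, 4).
Finally 2G + H:
(27, 4) + (39, 9). λ = (9 - 4)/(39 - 27) ≡ 5/12 mod 47. 12⁻¹ ≡ 4 (mod 47), so λ ≡ 20.
  x = λ² - 27 - 39 = 400 - 66 ≡ 5; y = λ·(27 - 5) - 4 ≡ 13. → (5, 13)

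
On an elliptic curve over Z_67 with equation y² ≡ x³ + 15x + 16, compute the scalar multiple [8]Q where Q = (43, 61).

Double-and-add on 8 = (1000)₂. Start with Q = (43, 61) for the leading 1-bit.
double: tangent at (43, 61): λ = (3·43² + 15)/(2·61) ≡ 1/55. 55⁻¹ ≡ 39 (mod 67), so λ ≡ 1·39 ≡ 39.
  x = λ² - 43 - 43 = 1521 - 86 ≡ 28; y = λ·(43 - 28) - 61 ≡ 55. → (28, 55)
double: tangent at (28, 55): λ = (3·28² + 15)/(2·55) ≡ 22/43. 43⁻¹ ≡ 53 (mod 67) since 43·53 = 2279 ≡ 1, so λ ≡ 22·53 ≡ 27.
  x = λ² - 28 - 28 = 729 - 56 ≡ 3; y = λ·(28 - 3) - 55 ≡ 17. → (3, 17)
double: tangent at (3, 17): λ = (3·3² + 15)/(2·17) ≡ 42/34. 34⁻¹ ≡ 2 (mod 67), so λ ≡ 42·2 ≡ 17.
  x = λ² - 3 - 3 = 289 - 6 ≡ 15; y = λ·(3 - 15) - 17 ≡ 47. → (15, 47)

(15, 47)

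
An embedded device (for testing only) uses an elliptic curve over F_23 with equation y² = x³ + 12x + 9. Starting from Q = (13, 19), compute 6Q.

(14, 0)

Repeated addition: build up to 6Q.
2Q: tangent at (13, 19): λ = (3·13² + 12)/(2·19) ≡ 13/15. 15⁻¹ ≡ 20 (mod 23), so λ ≡ 13·20 ≡ 7.
  x = λ² - 13 - 13 = 49 - 26 ≡ 0; y = λ·(13 - 0) - 19 ≡ 3. → (0, 3)
3Q: (0, 3) + (13, 19). λ = (19 - 3)/(13 - 0) ≡ 16/13 mod 23. 13⁻¹ ≡ 16 (mod 23), so λ ≡ 3.
  x = λ² - 0 - 13 = 9 - 13 ≡ 19; y = λ·(0 - 19) - 3 ≡ 9. → (19, 9)
4Q: (19, 9) + (13, 19). λ = (19 - 9)/(13 - 19) ≡ 10/17 mod 23. 17⁻¹ ≡ 19 (mod 23), so λ ≡ 6.
  x = λ² - 19 - 13 = 36 - 32 ≡ 4; y = λ·(19 - 4) - 9 ≡ 12. → (4, 12)
5Q: (4, 12) + (13, 19). λ = (19 - 12)/(13 - 4) ≡ 7/9 mod 23. 9⁻¹ ≡ 18 (mod 23), so λ ≡ 11.
  x = λ² - 4 - 13 = 121 - 17 ≡ 12; y = λ·(4 - 12) - 12 ≡ 15. → (12, 15)
6Q: (12, 15) + (13, 19). λ = (19 - 15)/(13 - 12) ≡ 4/1 mod 23. 1⁻¹ ≡ 1 (mod 23), so λ ≡ 4.
  x = λ² - 12 - 13 = 16 - 25 ≡ 14; y = λ·(12 - 14) - 15 ≡ 0. → (14, 0)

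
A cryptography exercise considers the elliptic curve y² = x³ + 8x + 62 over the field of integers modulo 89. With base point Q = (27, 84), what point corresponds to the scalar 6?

Double-and-add on 6 = (110)₂. Start with Q = (27, 84) for the leading 1-bit.
double: tangent at (27, 84): λ = (3·27² + 8)/(2·84) ≡ 59/79. 79⁻¹ ≡ 80 (mod 89) since 79·80 = 6320 ≡ 1, so λ ≡ 59·80 ≡ 3.
  x = λ² - 27 - 27 = 9 - 54 ≡ 44; y = λ·(27 - 44) - 84 ≡ 43. → (44, 43)
add Q: (44, 43) + (27, 84). λ = (84 - 43)/(27 - 44) ≡ 41/72 mod 89. 72⁻¹ ≡ 68 (mod 89), so λ ≡ 29.
  x = λ² - 44 - 27 = 841 - 71 ≡ 58; y = λ·(44 - 58) - 43 ≡ 85. → (58, 85)
double: tangent at (58, 85): λ = (3·58² + 8)/(2·85) ≡ 43/81. 81⁻¹ ≡ 11 (mod 89), so λ ≡ 43·11 ≡ 28.
  x = λ² - 58 - 58 = 784 - 116 ≡ 45; y = λ·(58 - 45) - 85 ≡ 12. → (45, 12)

(45, 12)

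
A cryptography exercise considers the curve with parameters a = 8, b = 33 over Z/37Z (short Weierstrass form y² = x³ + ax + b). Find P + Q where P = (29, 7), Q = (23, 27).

(29, 7) + (23, 27). λ = (27 - 7)/(23 - 29) ≡ 20/31 mod 37. 31⁻¹ ≡ 6 (mod 37) since 31·6 = 186 ≡ 1, so λ ≡ 9.
  x = λ² - 29 - 23 = 81 - 52 ≡ 29; y = λ·(29 - 29) - 7 ≡ 30. → (29, 30)

(29, 30)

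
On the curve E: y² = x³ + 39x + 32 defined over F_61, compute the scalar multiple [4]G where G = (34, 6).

(51, 17)

Repeated addition: build up to 4G.
2G: tangent at (34, 6): λ = (3·34² + 39)/(2·6) ≡ 30/12. 12⁻¹ ≡ 56 (mod 61) since 12·56 = 672 ≡ 1, so λ ≡ 30·56 ≡ 33.
  x = λ² - 34 - 34 = 1089 - 68 ≡ 45; y = λ·(34 - 45) - 6 ≡ 58. → (45, 58)
3G: (45, 58) + (34, 6). λ = (6 - 58)/(34 - 45) ≡ 9/50 mod 61. 50⁻¹ ≡ 11 (mod 61), so λ ≡ 38.
  x = λ² - 45 - 34 = 1444 - 79 ≡ 23; y = λ·(45 - 23) - 58 ≡ 46. → (23, 46)
4G: (23, 46) + (34, 6). λ = (6 - 46)/(34 - 23) ≡ 21/11 mod 61. 11⁻¹ ≡ 50 (mod 61) since 11·50 = 550 ≡ 1, so λ ≡ 13.
  x = λ² - 23 - 34 = 169 - 57 ≡ 51; y = λ·(23 - 51) - 46 ≡ 17. → (51, 17)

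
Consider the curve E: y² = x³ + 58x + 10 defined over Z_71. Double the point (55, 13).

(33, 36)

tangent at (55, 13): λ = (3·55² + 58)/(2·13) ≡ 45/26. 26⁻¹ ≡ 41 (mod 71), so λ ≡ 45·41 ≡ 70.
  x = λ² - 55 - 55 = 4900 - 110 ≡ 33; y = λ·(55 - 33) - 13 ≡ 36. → (33, 36)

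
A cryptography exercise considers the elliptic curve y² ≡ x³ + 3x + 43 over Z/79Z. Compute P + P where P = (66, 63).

(68, 38)

tangent at (66, 63): λ = (3·66² + 3)/(2·63) ≡ 36/47. 47⁻¹ ≡ 37 (mod 79) since 47·37 = 1739 ≡ 1, so λ ≡ 36·37 ≡ 68.
  x = λ² - 66 - 66 = 4624 - 132 ≡ 68; y = λ·(66 - 68) - 63 ≡ 38. → (68, 38)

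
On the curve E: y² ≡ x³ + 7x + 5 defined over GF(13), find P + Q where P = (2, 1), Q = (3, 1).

(2, 1) + (3, 1). λ = (1 - 1)/(3 - 2) ≡ 0/1 mod 13. 1⁻¹ ≡ 1 (mod 13), so λ ≡ 0.
  x = λ² - 2 - 3 = 0 - 5 ≡ 8; y = λ·(2 - 8) - 1 ≡ 12. → (8, 12)

(8, 12)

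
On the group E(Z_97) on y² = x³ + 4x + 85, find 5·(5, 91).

(79, 1)

Write P = (5, 91).
Double-and-add on 5 = (101)₂. Start with P = (5, 91) for the leading 1-bit.
double: tangent at (5, 91): λ = (3·5² + 4)/(2·91) ≡ 79/85. 85⁻¹ ≡ 8 (mod 97) since 85·8 = 680 ≡ 1, so λ ≡ 79·8 ≡ 50.
  x = λ² - 5 - 5 = 2500 - 10 ≡ 65; y = λ·(5 - 65) - 91 ≡ 13. → (65, 13)
double: tangent at (65, 13): λ = (3·65² + 4)/(2·13) ≡ 69/26. 26⁻¹ ≡ 56 (mod 97) since 26·56 = 1456 ≡ 1, so λ ≡ 69·56 ≡ 81.
  x = λ² - 65 - 65 = 6561 - 130 ≡ 29; y = λ·(65 - 29) - 13 ≡ 90. → (29, 90)
add P: (29, 90) + (5, 91). λ = (91 - 90)/(5 - 29) ≡ 1/73 mod 97. 73⁻¹ ≡ 4 (mod 97), so λ ≡ 4.
  x = λ² - 29 - 5 = 16 - 34 ≡ 79; y = λ·(29 - 79) - 90 ≡ 1. → (79, 1)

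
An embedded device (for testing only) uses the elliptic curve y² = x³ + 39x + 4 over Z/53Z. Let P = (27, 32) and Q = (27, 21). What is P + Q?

O

The two points share x = 27 and their y-coordinates satisfy 32 + 21 ≡ 0 (mod 53), so they are inverses. Their sum is ∞.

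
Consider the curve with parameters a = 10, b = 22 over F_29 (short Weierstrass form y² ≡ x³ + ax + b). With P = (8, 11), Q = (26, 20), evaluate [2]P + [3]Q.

First 2P:
Repeated addition: build up to 2P.
2P: tangent at (8, 11): λ = (3·8² + 10)/(2·11) ≡ 28/22. 22⁻¹ ≡ 4 (mod 29), so λ ≡ 28·4 ≡ 25.
  x = λ² - 8 - 8 = 625 - 16 ≡ 0; y = λ·(8 - 0) - 11 ≡ 15. → (0, 15)
2P = (0, 15).
Next 3Q:
Repeated addition: build up to 3Q.
2Q: tangent at (26, 20): λ = (3·26² + 10)/(2·20) ≡ 8/11. 11⁻¹ ≡ 8 (mod 29), so λ ≡ 8·8 ≡ 6.
  x = λ² - 26 - 26 = 36 - 52 ≡ 13; y = λ·(26 - 13) - 20 ≡ 0. → (13, 0)
3Q: (13, 0) + (26, 20). λ = (20 - 0)/(26 - 13) ≡ 20/13 mod 29. 13⁻¹ ≡ 9 (mod 29) since 13·9 = 117 ≡ 1, so λ ≡ 6.
  x = λ² - 13 - 26 = 36 - 39 ≡ 26; y = λ·(13 - 26) - 0 ≡ 9. → (26, 9)
3Q = (26, 9).
Finally 2P + 3Q:
(0, 15) + (26, 9). λ = (9 - 15)/(26 - 0) ≡ 23/26 mod 29. 26⁻¹ ≡ 19 (mod 29) since 26·19 = 494 ≡ 1, so λ ≡ 2.
  x = λ² - 0 - 26 = 4 - 26 ≡ 7; y = λ·(0 - 7) - 15 ≡ 0. → (7, 0)

(7, 0)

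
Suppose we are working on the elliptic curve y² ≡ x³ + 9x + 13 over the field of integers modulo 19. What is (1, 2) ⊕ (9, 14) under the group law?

(1, 2) + (9, 14). λ = (14 - 2)/(9 - 1) ≡ 12/8 mod 19. 8⁻¹ ≡ 12 (mod 19) since 8·12 = 96 ≡ 1, so λ ≡ 11.
  x = λ² - 1 - 9 = 121 - 10 ≡ 16; y = λ·(1 - 16) - 2 ≡ 4. → (16, 4)

(16, 4)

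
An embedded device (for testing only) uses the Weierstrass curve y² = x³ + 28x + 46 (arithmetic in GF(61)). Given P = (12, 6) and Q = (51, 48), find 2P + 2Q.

(35, 46)

First 2P:
Repeated addition: build up to 2P.
2P: tangent at (12, 6): λ = (3·12² + 28)/(2·6) ≡ 33/12. 12⁻¹ ≡ 56 (mod 61) since 12·56 = 672 ≡ 1, so λ ≡ 33·56 ≡ 18.
  x = λ² - 12 - 12 = 324 - 24 ≡ 56; y = λ·(12 - 56) - 6 ≡ 56. → (56, 56)
2P = (56, 56).
Next 2Q:
Repeated addition: build up to 2Q.
2Q: tangent at (51, 48): λ = (3·51² + 28)/(2·48) ≡ 23/35. 35⁻¹ ≡ 7 (mod 61) since 35·7 = 245 ≡ 1, so λ ≡ 23·7 ≡ 39.
  x = λ² - 51 - 51 = 1521 - 102 ≡ 16; y = λ·(51 - 16) - 48 ≡ 36. → (16, 36)
2Q = (16, 36).
Finally 2P + 2Q:
(56, 56) + (16, 36). λ = (36 - 56)/(16 - 56) ≡ 41/21 mod 61. 21⁻¹ ≡ 32 (mod 61) since 21·32 = 672 ≡ 1, so λ ≡ 31.
  x = λ² - 56 - 16 = 961 - 72 ≡ 35; y = λ·(56 - 35) - 56 ≡ 46. → (35, 46)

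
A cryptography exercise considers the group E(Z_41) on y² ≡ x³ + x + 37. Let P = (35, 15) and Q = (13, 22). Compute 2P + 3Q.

First 2P:
Repeated addition: build up to 2P.
2P: tangent at (35, 15): λ = (3·35² + 1)/(2·15) ≡ 27/30. 30⁻¹ ≡ 26 (mod 41), so λ ≡ 27·26 ≡ 5.
  x = λ² - 35 - 35 = 25 - 70 ≡ 37; y = λ·(35 - 37) - 15 ≡ 16. → (37, 16)
2P = (37, 16).
Next 3Q:
Repeated addition: build up to 3Q.
2Q: tangent at (13, 22): λ = (3·13² + 1)/(2·22) ≡ 16/3. 3⁻¹ ≡ 14 (mod 41), so λ ≡ 16·14 ≡ 19.
  x = λ² - 13 - 13 = 361 - 26 ≡ 7; y = λ·(13 - 7) - 22 ≡ 10. → (7, 10)
3Q: (7, 10) + (13, 22). λ = (22 - 10)/(13 - 7) ≡ 12/6 mod 41. 6⁻¹ ≡ 7 (mod 41) since 6·7 = 42 ≡ 1, so λ ≡ 2.
  x = λ² - 7 - 13 = 4 - 20 ≡ 25; y = λ·(7 - 25) - 10 ≡ 36. → (25, 36)
3Q = (25, 36).
Finally 2P + 3Q:
(37, 16) + (25, 36). λ = (36 - 16)/(25 - 37) ≡ 20/29 mod 41. 29⁻¹ ≡ 17 (mod 41), so λ ≡ 12.
  x = λ² - 37 - 25 = 144 - 62 ≡ 0; y = λ·(37 - 0) - 16 ≡ 18. → (0, 18)

(0, 18)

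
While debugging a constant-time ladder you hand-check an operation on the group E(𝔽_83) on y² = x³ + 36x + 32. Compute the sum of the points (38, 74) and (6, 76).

(51, 15)

(38, 74) + (6, 76). λ = (76 - 74)/(6 - 38) ≡ 2/51 mod 83. 51⁻¹ ≡ 70 (mod 83), so λ ≡ 57.
  x = λ² - 38 - 6 = 3249 - 44 ≡ 51; y = λ·(38 - 51) - 74 ≡ 15. → (51, 15)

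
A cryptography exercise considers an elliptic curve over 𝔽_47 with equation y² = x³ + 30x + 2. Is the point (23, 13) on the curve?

y² = 13² ≡ 28; x³ + 30x + 2 = 12859 ≡ 28 (mod 47). 28 = 28.

yes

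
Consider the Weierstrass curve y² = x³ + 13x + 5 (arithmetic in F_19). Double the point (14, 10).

(2, 1)

tangent at (14, 10): λ = (3·14² + 13)/(2·10) ≡ 12/1. 1⁻¹ ≡ 1 (mod 19), so λ ≡ 12·1 ≡ 12.
  x = λ² - 14 - 14 = 144 - 28 ≡ 2; y = λ·(14 - 2) - 10 ≡ 1. → (2, 1)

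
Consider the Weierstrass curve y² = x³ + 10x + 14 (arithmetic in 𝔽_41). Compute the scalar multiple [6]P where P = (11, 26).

Double-and-add on 6 = (110)₂. Start with P = (11, 26) for the leading 1-bit.
double: tangent at (11, 26): λ = (3·11² + 10)/(2·26) ≡ 4/11. 11⁻¹ ≡ 15 (mod 41), so λ ≡ 4·15 ≡ 19.
  x = λ² - 11 - 11 = 361 - 22 ≡ 11; y = λ·(11 - 11) - 26 ≡ 15. → (11, 15)
add P: (11, 15) + (11, 26): same x and y₁ ≡ -y₂, so the sum is O.
double: O + O = O (identity).

O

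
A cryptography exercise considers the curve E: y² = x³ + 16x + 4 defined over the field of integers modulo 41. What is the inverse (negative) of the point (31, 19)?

(31, 22)

-(31, 19) = (31, -19 mod 41) = (31, 22).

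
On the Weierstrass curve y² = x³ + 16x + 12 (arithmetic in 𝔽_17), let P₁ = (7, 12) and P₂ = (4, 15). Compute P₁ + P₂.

(7, 12) + (4, 15). λ = (15 - 12)/(4 - 7) ≡ 3/14 mod 17. 14⁻¹ ≡ 11 (mod 17) since 14·11 = 154 ≡ 1, so λ ≡ 16.
  x = λ² - 7 - 4 = 256 - 11 ≡ 7; y = λ·(7 - 7) - 12 ≡ 5. → (7, 5)

(7, 5)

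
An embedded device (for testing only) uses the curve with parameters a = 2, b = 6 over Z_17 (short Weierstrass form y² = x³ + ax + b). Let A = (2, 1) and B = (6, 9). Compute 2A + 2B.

First 2A:
Repeated addition: build up to 2A.
2A: tangent at (2, 1): λ = (3·2² + 2)/(2·1) ≡ 14/2. 2⁻¹ ≡ 9 (mod 17), so λ ≡ 14·9 ≡ 7.
  x = λ² - 2 - 2 = 49 - 4 ≡ 11; y = λ·(2 - 11) - 1 ≡ 4. → (11, 4)
2A = (11, 4).
Next 2B:
Repeated addition: build up to 2B.
2B: tangent at (6, 9): λ = (3·6² + 2)/(2·9) ≡ 8/1. 1⁻¹ ≡ 1 (mod 17) since 1·1 = 1 ≡ 1, so λ ≡ 8·1 ≡ 8.
  x = λ² - 6 - 6 = 64 - 12 ≡ 1; y = λ·(6 - 1) - 9 ≡ 14. → (1, 14)
2B = (1, 14).
Finally 2A + 2B:
(11, 4) + (1, 14). λ = (14 - 4)/(1 - 11) ≡ 10/7 mod 17. 7⁻¹ ≡ 5 (mod 17), so λ ≡ 16.
  x = λ² - 11 - 1 = 256 - 12 ≡ 6; y = λ·(11 - 6) - 4 ≡ 8. → (6, 8)

(6, 8)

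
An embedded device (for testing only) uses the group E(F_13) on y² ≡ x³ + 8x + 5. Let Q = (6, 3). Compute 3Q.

Repeated addition: build up to 3Q.
2Q: tangent at (6, 3): λ = (3·6² + 8)/(2·3) ≡ 12/6. 6⁻¹ ≡ 11 (mod 13), so λ ≡ 12·11 ≡ 2.
  x = λ² - 6 - 6 = 4 - 12 ≡ 5; y = λ·(6 - 5) - 3 ≡ 12. → (5, 12)
3Q: (5, 12) + (6, 3). λ = (3 - 12)/(6 - 5) ≡ 4/1 mod 13. 1⁻¹ ≡ 1 (mod 13), so λ ≡ 4.
  x = λ² - 5 - 6 = 16 - 11 ≡ 5; y = λ·(5 - 5) - 12 ≡ 1. → (5, 1)

(5, 1)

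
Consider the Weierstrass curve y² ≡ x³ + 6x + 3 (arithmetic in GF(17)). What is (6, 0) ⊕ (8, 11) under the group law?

(6, 0) + (8, 11). λ = (11 - 0)/(8 - 6) ≡ 11/2 mod 17. 2⁻¹ ≡ 9 (mod 17), so λ ≡ 14.
  x = λ² - 6 - 8 = 196 - 14 ≡ 12; y = λ·(6 - 12) - 0 ≡ 1. → (12, 1)

(12, 1)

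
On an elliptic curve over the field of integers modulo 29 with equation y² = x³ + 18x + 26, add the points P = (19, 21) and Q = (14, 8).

(19, 21) + (14, 8). λ = (8 - 21)/(14 - 19) ≡ 16/24 mod 29. 24⁻¹ ≡ 23 (mod 29) since 24·23 = 552 ≡ 1, so λ ≡ 20.
  x = λ² - 19 - 14 = 400 - 33 ≡ 19; y = λ·(19 - 19) - 21 ≡ 8. → (19, 8)

(19, 8)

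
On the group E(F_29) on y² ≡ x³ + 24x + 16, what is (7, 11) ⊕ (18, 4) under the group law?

(8, 16)

(7, 11) + (18, 4). λ = (4 - 11)/(18 - 7) ≡ 22/11 mod 29. 11⁻¹ ≡ 8 (mod 29) since 11·8 = 88 ≡ 1, so λ ≡ 2.
  x = λ² - 7 - 18 = 4 - 25 ≡ 8; y = λ·(7 - 8) - 11 ≡ 16. → (8, 16)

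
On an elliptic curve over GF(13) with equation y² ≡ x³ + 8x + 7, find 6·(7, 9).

Write P = (7, 9).
Repeated addition: build up to 6P.
2P: tangent at (7, 9): λ = (3·7² + 8)/(2·9) ≡ 12/5. 5⁻¹ ≡ 8 (mod 13), so λ ≡ 12·8 ≡ 5.
  x = λ² - 7 - 7 = 25 - 14 ≡ 11; y = λ·(7 - 11) - 9 ≡ 10. → (11, 10)
3P: (11, 10) + (7, 9). λ = (9 - 10)/(7 - 11) ≡ 12/9 mod 13. 9⁻¹ ≡ 3 (mod 13), so λ ≡ 10.
  x = λ² - 11 - 7 = 100 - 18 ≡ 4; y = λ·(11 - 4) - 10 ≡ 8. → (4, 8)
4P: (4, 8) + (7, 9). λ = (9 - 8)/(7 - 4) ≡ 1/3 mod 13. 3⁻¹ ≡ 9 (mod 13), so λ ≡ 9.
  x = λ² - 4 - 7 = 81 - 11 ≡ 5; y = λ·(4 - 5) - 8 ≡ 9. → (5, 9)
5P: (5, 9) + (7, 9). λ = (9 - 9)/(7 - 5) ≡ 0/2 mod 13. 2⁻¹ ≡ 7 (mod 13) since 2·7 = 14 ≡ 1, so λ ≡ 0.
  x = λ² - 5 - 7 = 0 - 12 ≡ 1; y = λ·(5 - 1) - 9 ≡ 4. → (1, 4)
6P: (1, 4) + (7, 9). λ = (9 - 4)/(7 - 1) ≡ 5/6 mod 13. 6⁻¹ ≡ 11 (mod 13) since 6·11 = 66 ≡ 1, so λ ≡ 3.
  x = λ² - 1 - 7 = 9 - 8 ≡ 1; y = λ·(1 - 1) - 4 ≡ 9. → (1, 9)

(1, 9)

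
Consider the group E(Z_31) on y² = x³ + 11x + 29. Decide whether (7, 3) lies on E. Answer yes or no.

no

y² = 3² ≡ 9; x³ + 11x + 29 = 449 ≡ 15 (mod 31). 9 ≠ 15.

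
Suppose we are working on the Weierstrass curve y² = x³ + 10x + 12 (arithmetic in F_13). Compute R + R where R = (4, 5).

tangent at (4, 5): λ = (3·4² + 10)/(2·5) ≡ 6/10. 10⁻¹ ≡ 4 (mod 13) since 10·4 = 40 ≡ 1, so λ ≡ 6·4 ≡ 11.
  x = λ² - 4 - 4 = 121 - 8 ≡ 9; y = λ·(4 - 9) - 5 ≡ 5. → (9, 5)

(9, 5)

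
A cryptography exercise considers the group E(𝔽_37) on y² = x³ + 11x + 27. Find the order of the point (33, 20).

2P: tangent at (33, 20): λ = (3·33² + 11)/(2·20) ≡ 22/3. 3⁻¹ ≡ 25 (mod 37), so λ ≡ 22·25 ≡ 32.
  x = λ² - 33 - 33 = 1024 - 66 ≡ 33; y = λ·(33 - 33) - 20 ≡ 17. → (33, 17)
3P: (33, 17) + (33, 20): same x and y₁ ≡ -y₂, so the sum is the point at infinity.
3P = the point at infinity, so the order is 3.

3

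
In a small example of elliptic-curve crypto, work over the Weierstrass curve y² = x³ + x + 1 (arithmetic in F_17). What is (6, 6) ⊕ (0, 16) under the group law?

(10, 12)

(6, 6) + (0, 16). λ = (16 - 6)/(0 - 6) ≡ 10/11 mod 17. 11⁻¹ ≡ 14 (mod 17), so λ ≡ 4.
  x = λ² - 6 - 0 = 16 - 6 ≡ 10; y = λ·(6 - 10) - 6 ≡ 12. → (10, 12)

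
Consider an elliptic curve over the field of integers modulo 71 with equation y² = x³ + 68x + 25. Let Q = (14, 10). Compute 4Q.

Double-and-add on 4 = (100)₂. Start with Q = (14, 10) for the leading 1-bit.
double: tangent at (14, 10): λ = (3·14² + 68)/(2·10) ≡ 17/20. 20⁻¹ ≡ 32 (mod 71) since 20·32 = 640 ≡ 1, so λ ≡ 17·32 ≡ 47.
  x = λ² - 14 - 14 = 2209 - 28 ≡ 51; y = λ·(14 - 51) - 10 ≡ 26. → (51, 26)
double: tangent at (51, 26): λ = (3·51² + 68)/(2·26) ≡ 61/52. 52⁻¹ ≡ 56 (mod 71), so λ ≡ 61·56 ≡ 8.
  x = λ² - 51 - 51 = 64 - 102 ≡ 33; y = λ·(51 - 33) - 26 ≡ 47. → (33, 47)

(33, 47)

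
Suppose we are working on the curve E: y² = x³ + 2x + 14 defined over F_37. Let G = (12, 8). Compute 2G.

tangent at (12, 8): λ = (3·12² + 2)/(2·8) ≡ 27/16. 16⁻¹ ≡ 7 (mod 37), so λ ≡ 27·7 ≡ 4.
  x = λ² - 12 - 12 = 16 - 24 ≡ 29; y = λ·(12 - 29) - 8 ≡ 35. → (29, 35)

(29, 35)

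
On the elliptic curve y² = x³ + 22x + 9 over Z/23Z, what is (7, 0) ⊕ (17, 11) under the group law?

(17, 12)

(7, 0) + (17, 11). λ = (11 - 0)/(17 - 7) ≡ 11/10 mod 23. 10⁻¹ ≡ 7 (mod 23) since 10·7 = 70 ≡ 1, so λ ≡ 8.
  x = λ² - 7 - 17 = 64 - 24 ≡ 17; y = λ·(7 - 17) - 0 ≡ 12. → (17, 12)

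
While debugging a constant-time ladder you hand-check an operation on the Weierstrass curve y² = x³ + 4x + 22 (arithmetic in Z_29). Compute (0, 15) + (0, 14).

The two points share x = 0 and their y-coordinates satisfy 15 + 14 ≡ 0 (mod 29), so they are inverses. Their sum is ∞.

O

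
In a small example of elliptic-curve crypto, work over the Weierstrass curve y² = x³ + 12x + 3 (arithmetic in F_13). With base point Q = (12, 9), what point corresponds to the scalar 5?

(7, 12)

Repeated addition: build up to 5Q.
2Q: tangent at (12, 9): λ = (3·12² + 12)/(2·9) ≡ 2/5. 5⁻¹ ≡ 8 (mod 13) since 5·8 = 40 ≡ 1, so λ ≡ 2·8 ≡ 3.
  x = λ² - 12 - 12 = 9 - 24 ≡ 11; y = λ·(12 - 11) - 9 ≡ 7. → (11, 7)
3Q: (11, 7) + (12, 9). λ = (9 - 7)/(12 - 11) ≡ 2/1 mod 13. 1⁻¹ ≡ 1 (mod 13) since 1·1 = 1 ≡ 1, so λ ≡ 2.
  x = λ² - 11 - 12 = 4 - 23 ≡ 7; y = λ·(11 - 7) - 7 ≡ 1. → (7, 1)
4Q: (7, 1) + (12, 9). λ = (9 - 1)/(12 - 7) ≡ 8/5 mod 13. 5⁻¹ ≡ 8 (mod 13), so λ ≡ 12.
  x = λ² - 7 - 12 = 144 - 19 ≡ 8; y = λ·(7 - 8) - 1 ≡ 0. → (8, 0)
5Q: (8, 0) + (12, 9). λ = (9 - 0)/(12 - 8) ≡ 9/4 mod 13. 4⁻¹ ≡ 10 (mod 13) since 4·10 = 40 ≡ 1, so λ ≡ 12.
  x = λ² - 8 - 12 = 144 - 20 ≡ 7; y = λ·(8 - 7) - 0 ≡ 12. → (7, 12)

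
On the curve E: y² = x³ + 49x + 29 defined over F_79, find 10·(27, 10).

Write G = (27, 10).
Repeated addition: build up to 10G.
2G: tangent at (27, 10): λ = (3·27² + 49)/(2·10) ≡ 24/20. 20⁻¹ ≡ 4 (mod 79), so λ ≡ 24·4 ≡ 17.
  x = λ² - 27 - 27 = 289 - 54 ≡ 77; y = λ·(27 - 77) - 10 ≡ 9. → (77, 9)
3G: (77, 9) + (27, 10). λ = (10 - 9)/(27 - 77) ≡ 1/29 mod 79. 29⁻¹ ≡ 30 (mod 79) since 29·30 = 870 ≡ 1, so λ ≡ 30.
  x = λ² - 77 - 27 = 900 - 104 ≡ 6; y = λ·(77 - 6) - 9 ≡ 67. → (6, 67)
4G: (6, 67) + (27, 10). λ = (10 - 67)/(27 - 6) ≡ 22/21 mod 79. 21⁻¹ ≡ 64 (mod 79) since 21·64 = 1344 ≡ 1, so λ ≡ 65.
  x = λ² - 6 - 27 = 4225 - 33 ≡ 5; y = λ·(6 - 5) - 67 ≡ 77. → (5, 77)
5G: (5, 77) + (27, 10). λ = (10 - 77)/(27 - 5) ≡ 12/22 mod 79. 22⁻¹ ≡ 18 (mod 79) since 22·18 = 396 ≡ 1, so λ ≡ 58.
  x = λ² - 5 - 27 = 3364 - 32 ≡ 14; y = λ·(5 - 14) - 77 ≡ 33. → (14, 33)
6G: (14, 33) + (27, 10). λ = (10 - 33)/(27 - 14) ≡ 56/13 mod 79. 13⁻¹ ≡ 73 (mod 79) since 13·73 = 949 ≡ 1, so λ ≡ 59.
  x = λ² - 14 - 27 = 3481 - 41 ≡ 43; y = λ·(14 - 43) - 33 ≡ 73. → (43, 73)
7G: (43, 73) + (27, 10). λ = (10 - 73)/(27 - 43) ≡ 16/63 mod 79. 63⁻¹ ≡ 74 (mod 79), so λ ≡ 78.
  x = λ² - 43 - 27 = 6084 - 70 ≡ 10; y = λ·(43 - 10) - 73 ≡ 52. → (10, 52)
8G: (10, 52) + (27, 10). λ = (10 - 52)/(27 - 10) ≡ 37/17 mod 79. 17⁻¹ ≡ 14 (mod 79), so λ ≡ 44.
  x = λ² - 10 - 27 = 1936 - 37 ≡ 3; y = λ·(10 - 3) - 52 ≡ 19. → (3, 19)
9G: (3, 19) + (27, 10). λ = (10 - 19)/(27 - 3) ≡ 70/24 mod 79. 24⁻¹ ≡ 56 (mod 79) since 24·56 = 1344 ≡ 1, so λ ≡ 49.
  x = λ² - 3 - 27 = 2401 - 30 ≡ 1; y = λ·(3 - 1) - 19 ≡ 0. → (1, 0)
10G: (1, 0) + (27, 10). λ = (10 - 0)/(27 - 1) ≡ 10/26 mod 79. 26⁻¹ ≡ 76 (mod 79), so λ ≡ 49.
  x = λ² - 1 - 27 = 2401 - 28 ≡ 3; y = λ·(1 - 3) - 0 ≡ 60. → (3, 60)

(3, 60)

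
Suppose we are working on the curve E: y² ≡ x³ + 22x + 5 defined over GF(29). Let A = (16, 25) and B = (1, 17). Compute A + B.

(16, 25) + (1, 17). λ = (17 - 25)/(1 - 16) ≡ 21/14 mod 29. 14⁻¹ ≡ 27 (mod 29), so λ ≡ 16.
  x = λ² - 16 - 1 = 256 - 17 ≡ 7; y = λ·(16 - 7) - 25 ≡ 3. → (7, 3)

(7, 3)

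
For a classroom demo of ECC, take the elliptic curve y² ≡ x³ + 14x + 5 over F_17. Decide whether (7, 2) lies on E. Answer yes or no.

y² = 2² ≡ 4; x³ + 14x + 5 = 446 ≡ 4 (mod 17). 4 = 4.

yes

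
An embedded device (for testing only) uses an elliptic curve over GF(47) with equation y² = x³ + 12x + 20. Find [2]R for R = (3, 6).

tangent at (3, 6): λ = (3·3² + 12)/(2·6) ≡ 39/12. 12⁻¹ ≡ 4 (mod 47), so λ ≡ 39·4 ≡ 15.
  x = λ² - 3 - 3 = 225 - 6 ≡ 31; y = λ·(3 - 31) - 6 ≡ 44. → (31, 44)

(31, 44)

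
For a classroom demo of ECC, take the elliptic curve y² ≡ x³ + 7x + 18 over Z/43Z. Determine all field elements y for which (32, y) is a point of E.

x³ + 7x + 18 = 33010 ≡ 29 (mod 43).
29 is a non-residue mod 43; no y exists.

none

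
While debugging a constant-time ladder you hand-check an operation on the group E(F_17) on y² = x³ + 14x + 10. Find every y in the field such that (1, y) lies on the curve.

x³ + 14x + 10 = 25 ≡ 8 (mod 17).
Square roots of 8 mod 17: 5 and 12 (since 5² = 25 ≡ 8).

5, 12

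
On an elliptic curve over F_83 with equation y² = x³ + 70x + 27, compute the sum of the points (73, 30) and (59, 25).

(73, 30) + (59, 25). λ = (25 - 30)/(59 - 73) ≡ 78/69 mod 83. 69⁻¹ ≡ 77 (mod 83) since 69·77 = 5313 ≡ 1, so λ ≡ 30.
  x = λ² - 73 - 59 = 900 - 132 ≡ 21; y = λ·(73 - 21) - 30 ≡ 36. → (21, 36)

(21, 36)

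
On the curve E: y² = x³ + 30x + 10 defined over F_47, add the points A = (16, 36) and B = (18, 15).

(41, 15)

(16, 36) + (18, 15). λ = (15 - 36)/(18 - 16) ≡ 26/2 mod 47. 2⁻¹ ≡ 24 (mod 47), so λ ≡ 13.
  x = λ² - 16 - 18 = 169 - 34 ≡ 41; y = λ·(16 - 41) - 36 ≡ 15. → (41, 15)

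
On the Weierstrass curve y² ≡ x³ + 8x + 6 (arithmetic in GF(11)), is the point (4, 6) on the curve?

yes

y² = 6² ≡ 3; x³ + 8x + 6 = 102 ≡ 3 (mod 11). 3 = 3.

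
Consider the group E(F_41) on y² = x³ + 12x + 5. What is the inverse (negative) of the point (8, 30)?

-(8, 30) = (8, -30 mod 41) = (8, 11).

(8, 11)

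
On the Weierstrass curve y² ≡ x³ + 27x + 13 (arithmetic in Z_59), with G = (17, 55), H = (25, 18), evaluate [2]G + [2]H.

(39, 21)

First 2G:
Repeated addition: build up to 2G.
2G: tangent at (17, 55): λ = (3·17² + 27)/(2·55) ≡ 9/51. 51⁻¹ ≡ 22 (mod 59), so λ ≡ 9·22 ≡ 21.
  x = λ² - 17 - 17 = 441 - 34 ≡ 53; y = λ·(17 - 53) - 55 ≡ 15. → (53, 15)
2G = (53, 15).
Next 2H:
Repeated addition: build up to 2H.
2H: tangent at (25, 18): λ = (3·25² + 27)/(2·18) ≡ 14/36. 36⁻¹ ≡ 41 (mod 59), so λ ≡ 14·41 ≡ 43.
  x = λ² - 25 - 25 = 1849 - 50 ≡ 29; y = λ·(25 - 29) - 18 ≡ 46. → (29, 46)
2H = (29, 46).
Finally 2G + 2H:
(53, 15) + (29, 46). λ = (46 - 15)/(29 - 53) ≡ 31/35 mod 59. 35⁻¹ ≡ 27 (mod 59), so λ ≡ 11.
  x = λ² - 53 - 29 = 121 - 82 ≡ 39; y = λ·(53 - 39) - 15 ≡ 21. → (39, 21)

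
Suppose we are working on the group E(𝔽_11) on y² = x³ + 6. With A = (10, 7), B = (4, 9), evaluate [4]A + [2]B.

(4, 2)

First 4A:
Repeated addition: build up to 4A.
2A: tangent at (10, 7): λ = (3·10² + 0)/(2·7) ≡ 3/3. 3⁻¹ ≡ 4 (mod 11) since 3·4 = 12 ≡ 1, so λ ≡ 3·4 ≡ 1.
  x = λ² - 10 - 10 = 1 - 20 ≡ 3; y = λ·(10 - 3) - 7 ≡ 0. → (3, 0)
3A: (3, 0) + (10, 7). λ = (7 - 0)/(10 - 3) ≡ 7/7 mod 11. 7⁻¹ ≡ 8 (mod 11) since 7·8 = 56 ≡ 1, so λ ≡ 1.
  x = λ² - 3 - 10 = 1 - 13 ≡ 10; y = λ·(3 - 10) - 0 ≡ 4. → (10, 4)
4A: (10, 4) + (10, 7): same x and y₁ ≡ -y₂, so the sum is O.
4A = O.
Next 2B:
Repeated addition: build up to 2B.
2B: tangent at (4, 9): λ = (3·4² + 0)/(2·9) ≡ 4/7. 7⁻¹ ≡ 8 (mod 11) since 7·8 = 56 ≡ 1, so λ ≡ 4·8 ≡ 10.
  x = λ² - 4 - 4 = 100 - 8 ≡ 4; y = λ·(4 - 4) - 9 ≡ 2. → (4, 2)
2B = (4, 2).
Finally 4A + 2B:
O + (4, 2) = (4, 2) (identity).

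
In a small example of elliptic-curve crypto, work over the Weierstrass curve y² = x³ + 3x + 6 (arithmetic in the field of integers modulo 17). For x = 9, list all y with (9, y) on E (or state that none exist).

x³ + 3x + 6 = 762 ≡ 14 (mod 17).
14 is a non-residue mod 17; no y exists.

none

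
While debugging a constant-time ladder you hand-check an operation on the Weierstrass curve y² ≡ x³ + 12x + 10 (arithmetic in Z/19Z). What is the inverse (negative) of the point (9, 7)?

-(9, 7) = (9, -7 mod 19) = (9, 12).

(9, 12)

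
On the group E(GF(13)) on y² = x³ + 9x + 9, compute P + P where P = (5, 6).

tangent at (5, 6): λ = (3·5² + 9)/(2·6) ≡ 6/12. 12⁻¹ ≡ 12 (mod 13) since 12·12 = 144 ≡ 1, so λ ≡ 6·12 ≡ 7.
  x = λ² - 5 - 5 = 49 - 10 ≡ 0; y = λ·(5 - 0) - 6 ≡ 3. → (0, 3)

(0, 3)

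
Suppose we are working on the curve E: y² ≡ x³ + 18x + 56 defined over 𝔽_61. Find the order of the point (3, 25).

2P: tangent at (3, 25): λ = (3·3² + 18)/(2·25) ≡ 45/50. 50⁻¹ ≡ 11 (mod 61), so λ ≡ 45·11 ≡ 7.
  x = λ² - 3 - 3 = 49 - 6 ≡ 43; y = λ·(3 - 43) - 25 ≡ 0. → (43, 0)
3P: (43, 0) + (3, 25). λ = (25 - 0)/(3 - 43) ≡ 25/21 mod 61. 21⁻¹ ≡ 32 (mod 61), so λ ≡ 7.
  x = λ² - 43 - 3 = 49 - 46 ≡ 3; y = λ·(43 - 3) - 0 ≡ 36. → (3, 36)
4P: (3, 36) + (3, 25): same x and y₁ ≡ -y₂, so the sum is 𝒪.
4P = 𝒪, so the order is 4.

4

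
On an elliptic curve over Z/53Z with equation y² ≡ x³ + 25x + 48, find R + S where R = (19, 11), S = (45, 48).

(19, 11) + (45, 48). λ = (48 - 11)/(45 - 19) ≡ 37/26 mod 53. 26⁻¹ ≡ 51 (mod 53) since 26·51 = 1326 ≡ 1, so λ ≡ 32.
  x = λ² - 19 - 45 = 1024 - 64 ≡ 6; y = λ·(19 - 6) - 11 ≡ 34. → (6, 34)

(6, 34)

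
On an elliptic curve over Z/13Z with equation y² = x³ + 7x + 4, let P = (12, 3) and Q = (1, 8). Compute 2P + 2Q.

O

First 2P:
Repeated addition: build up to 2P.
2P: tangent at (12, 3): λ = (3·12² + 7)/(2·3) ≡ 10/6. 6⁻¹ ≡ 11 (mod 13) since 6·11 = 66 ≡ 1, so λ ≡ 10·11 ≡ 6.
  x = λ² - 12 - 12 = 36 - 24 ≡ 12; y = λ·(12 - 12) - 3 ≡ 10. → (12, 10)
2P = (12, 10).
Next 2Q:
Repeated addition: build up to 2Q.
2Q: tangent at (1, 8): λ = (3·1² + 7)/(2·8) ≡ 10/3. 3⁻¹ ≡ 9 (mod 13) since 3·9 = 27 ≡ 1, so λ ≡ 10·9 ≡ 12.
  x = λ² - 1 - 1 = 144 - 2 ≡ 12; y = λ·(1 - 12) - 8 ≡ 3. → (12, 3)
2Q = (12, 3).
Finally 2P + 2Q:
(12, 10) + (12, 3): same x and y₁ ≡ -y₂, so the sum is O.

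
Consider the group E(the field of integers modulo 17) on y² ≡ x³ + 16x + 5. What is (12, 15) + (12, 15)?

(8, 13)

tangent at (12, 15): λ = (3·12² + 16)/(2·15) ≡ 6/13. 13⁻¹ ≡ 4 (mod 17), so λ ≡ 6·4 ≡ 7.
  x = λ² - 12 - 12 = 49 - 24 ≡ 8; y = λ·(12 - 8) - 15 ≡ 13. → (8, 13)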